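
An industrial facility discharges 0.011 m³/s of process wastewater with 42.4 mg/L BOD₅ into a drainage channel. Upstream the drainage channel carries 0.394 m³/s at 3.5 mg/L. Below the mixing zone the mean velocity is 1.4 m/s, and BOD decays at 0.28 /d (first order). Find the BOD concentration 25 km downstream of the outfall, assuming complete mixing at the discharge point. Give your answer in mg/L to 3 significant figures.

4.30 mg/L

After complete mixing, C₀ = (0.011·42.4 + 0.394·3.5) / 0.405 = 4.557 mg/L.
Travel time t = 2.5e+04 m / 1.4 m/s = 1.786e+04 s = 0.2067 d.
C = 4.557·exp(−0.28·0.2067) = 4.557·0.9438 = 4.3 mg/L.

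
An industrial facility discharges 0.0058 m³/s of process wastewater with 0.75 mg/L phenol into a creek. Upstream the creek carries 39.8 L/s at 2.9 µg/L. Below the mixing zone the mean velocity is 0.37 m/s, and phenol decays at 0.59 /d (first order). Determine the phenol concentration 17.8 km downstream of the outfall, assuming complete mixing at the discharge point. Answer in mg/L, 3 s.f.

0.0705 mg/L

39.8 L/s = 0.0398 m³/s.
2.9 µg/L = 0.0029 mg/L.
After complete mixing, C₀ = (0.0058·0.75 + 0.0398·0.0029) / 0.0456 = 0.09793 mg/L.
Travel time t = 1.78e+04 m / 0.37 m/s = 4.811e+04 s = 0.5568 d.
C = 0.09793·exp(−0.59·0.5568) = 0.09793·0.72 = 0.07051 mg/L.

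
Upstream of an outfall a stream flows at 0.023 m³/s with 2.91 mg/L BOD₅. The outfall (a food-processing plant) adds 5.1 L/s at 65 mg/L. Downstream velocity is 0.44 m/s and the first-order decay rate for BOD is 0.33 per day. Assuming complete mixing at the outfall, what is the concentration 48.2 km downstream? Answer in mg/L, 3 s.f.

5.1 L/s = 0.0051 m³/s.
After complete mixing, C₀ = (0.0051·65 + 0.023·2.91) / 0.0281 = 14.18 mg/L.
Travel time t = 4.82e+04 m / 0.44 m/s = 1.095e+05 s = 1.268 d.
C = 14.18·exp(−0.33·1.268) = 14.18·0.6581 = 9.331 mg/L.

9.33 mg/L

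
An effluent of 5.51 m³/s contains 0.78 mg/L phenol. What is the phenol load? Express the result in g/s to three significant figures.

4.30 g/s

Mass flux = Q·C = 5.51 m³/s × 0.78 g/m³ = 4.298 g/s.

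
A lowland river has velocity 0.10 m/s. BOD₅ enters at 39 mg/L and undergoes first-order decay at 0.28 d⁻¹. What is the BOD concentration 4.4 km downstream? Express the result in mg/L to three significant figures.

33.8 mg/L

Travel time t = 4.4 km / 0.10 m/s = 4400/0.10 = 4.4e+04 s = 0.5093 d.
First-order decay: C = 39·exp(−0.28·0.5093) = 39·0.8671 = 33.82 mg/L.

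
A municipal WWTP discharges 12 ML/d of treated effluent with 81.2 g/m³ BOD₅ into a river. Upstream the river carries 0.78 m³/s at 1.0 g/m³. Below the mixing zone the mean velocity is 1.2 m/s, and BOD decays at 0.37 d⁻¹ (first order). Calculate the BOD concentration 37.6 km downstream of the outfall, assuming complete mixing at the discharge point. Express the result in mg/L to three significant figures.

11.5 mg/L

12 ML/d = 0.1389 m³/s.
After complete mixing, C₀ = (0.1389·81.2 + 0.78·1) / 0.9189 = 13.12 mg/L.
Travel time t = 3.76e+04 m / 1.2 m/s = 3.133e+04 s = 0.3627 d.
C = 13.12·exp(−0.37·0.3627) = 13.12·0.8744 = 11.47 mg/L.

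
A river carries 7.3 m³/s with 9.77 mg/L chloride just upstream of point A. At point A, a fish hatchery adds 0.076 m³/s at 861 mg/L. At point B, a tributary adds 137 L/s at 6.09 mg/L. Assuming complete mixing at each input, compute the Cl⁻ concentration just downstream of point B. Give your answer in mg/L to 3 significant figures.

After input A: C = (7.3·9.77 + 0.076·861) / 7.376 = 18.54 mg/L.
137 L/s = 0.137 m³/s.
After input B: C = (7.376·18.54 + 0.137·6.09) / 7.513 = 18.31 mg/L.

18.3 mg/L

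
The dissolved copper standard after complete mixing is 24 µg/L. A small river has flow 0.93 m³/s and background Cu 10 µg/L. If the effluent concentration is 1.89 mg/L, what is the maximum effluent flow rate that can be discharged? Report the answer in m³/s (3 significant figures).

0.00698 m³/s

10 µg/L = 0.01 mg/L.
24 µg/L = 0.024 mg/L.
Mass balance at complete mixing: C_std·(Q_w + Q_r) = Q_w·C_e + Q_r·C_b.
Rearranging, Q_w = Q_r·(C_std − C_b)/(C_e − C_std) = 0.93·(0.024 − 0.01) / (1.89 − 0.024) = 0.006977 m³/s.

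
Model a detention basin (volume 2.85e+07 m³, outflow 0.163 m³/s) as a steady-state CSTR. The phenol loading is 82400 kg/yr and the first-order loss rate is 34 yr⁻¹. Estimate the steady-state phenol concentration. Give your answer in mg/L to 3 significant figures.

0.0846 mg/L

Outflow Q = 0.163 m³/s × 3.156e+07 s/yr = 5.144e+06 m³/yr.
Steady-state CSTR mass balance: W = Q·C + k·V·C, so C = W/(Q + kV).
Q + kV = 5.144e+06 + 34·2.85e+07 = 9.741e+08 m³/yr.
C = 82400/9.741e+08 = 8.459e-05 kg/m³ = 0.08459 mg/L.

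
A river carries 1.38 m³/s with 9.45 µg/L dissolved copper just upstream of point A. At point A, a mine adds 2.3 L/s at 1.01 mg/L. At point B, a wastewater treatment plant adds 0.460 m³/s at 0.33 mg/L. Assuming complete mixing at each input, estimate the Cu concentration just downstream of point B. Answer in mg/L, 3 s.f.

0.0907 mg/L

9.45 µg/L = 0.00945 mg/L.
2.3 L/s = 0.0023 m³/s.
After input A: C = (1.38·0.00945 + 0.0023·1.01) / 1.382 = 0.01111 mg/L.
After input B: C = (1.382·0.01111 + 0.46·0.33) / 1.842 = 0.09074 mg/L.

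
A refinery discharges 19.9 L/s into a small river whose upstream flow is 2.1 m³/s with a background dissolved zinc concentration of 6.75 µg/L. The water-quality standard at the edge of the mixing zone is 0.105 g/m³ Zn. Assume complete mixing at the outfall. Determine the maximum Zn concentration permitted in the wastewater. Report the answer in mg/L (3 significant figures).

19.9 L/s = 0.0199 m³/s.
6.75 µg/L = 0.00675 mg/L.
Mass balance: 0.105·2.12 = 0.0199·Cₑ + 2.1·0.00675.
Cₑ = (0.2226 − 0.01418) / 0.0199 = 10.47 mg/L.

10.5 mg/L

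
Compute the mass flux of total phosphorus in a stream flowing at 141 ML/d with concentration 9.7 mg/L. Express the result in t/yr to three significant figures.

141 ML/d = 1.632 m³/s.
Mass flux = Q·C = 1.632 m³/s × 9.7 g/m³ = 15.83 g/s.
= 15.83 g/s × 31.56 = 499.6 t/yr.

500 t/yr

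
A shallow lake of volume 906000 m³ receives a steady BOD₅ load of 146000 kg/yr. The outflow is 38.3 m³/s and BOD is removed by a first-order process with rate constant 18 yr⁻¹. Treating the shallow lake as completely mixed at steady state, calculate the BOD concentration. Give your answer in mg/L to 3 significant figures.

0.119 mg/L

Outflow Q = 38.3 m³/s × 3.156e+07 s/yr = 1.209e+09 m³/yr.
Steady-state CSTR mass balance: W = Q·C + k·V·C, so C = W/(Q + kV).
Q + kV = 1.209e+09 + 18·906000 = 1.225e+09 m³/yr.
C = 146000/1.225e+09 = 0.0001192 kg/m³ = 0.1192 mg/L.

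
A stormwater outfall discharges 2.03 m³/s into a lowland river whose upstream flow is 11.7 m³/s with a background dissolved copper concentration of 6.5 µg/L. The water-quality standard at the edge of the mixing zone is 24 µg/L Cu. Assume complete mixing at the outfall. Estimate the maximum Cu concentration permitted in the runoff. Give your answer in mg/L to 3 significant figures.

6.5 µg/L = 0.0065 mg/L.
24 µg/L = 0.024 mg/L.
Mass balance: 0.024·13.73 = 2.03·Cₑ + 11.7·0.0065.
Cₑ = (0.3295 − 0.07605) / 2.03 = 0.1249 mg/L.

0.125 mg/L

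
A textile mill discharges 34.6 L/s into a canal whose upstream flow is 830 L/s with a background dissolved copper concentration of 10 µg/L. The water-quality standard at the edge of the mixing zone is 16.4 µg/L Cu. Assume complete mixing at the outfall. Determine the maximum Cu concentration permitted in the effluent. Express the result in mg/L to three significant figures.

0.170 mg/L

34.6 L/s = 0.0346 m³/s.
830 L/s = 0.83 m³/s.
10 µg/L = 0.01 mg/L.
16.4 µg/L = 0.0164 mg/L.
Mass balance: 0.0164·0.8646 = 0.0346·Cₑ + 0.83·0.01.
Cₑ = (0.01418 − 0.0083) / 0.0346 = 0.1699 mg/L.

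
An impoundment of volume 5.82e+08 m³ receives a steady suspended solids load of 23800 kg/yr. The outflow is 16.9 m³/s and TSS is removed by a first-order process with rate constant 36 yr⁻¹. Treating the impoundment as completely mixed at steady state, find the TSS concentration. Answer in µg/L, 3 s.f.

Outflow Q = 16.9 m³/s × 3.156e+07 s/yr = 5.333e+08 m³/yr.
Steady-state CSTR mass balance: W = Q·C + k·V·C, so C = W/(Q + kV).
Q + kV = 5.333e+08 + 36·5.82e+08 = 2.149e+10 m³/yr.
C = 23800/2.149e+10 = 1.108e-06 kg/m³ = 0.001108 mg/L = 1.108 µg/L.

1.11 µg/L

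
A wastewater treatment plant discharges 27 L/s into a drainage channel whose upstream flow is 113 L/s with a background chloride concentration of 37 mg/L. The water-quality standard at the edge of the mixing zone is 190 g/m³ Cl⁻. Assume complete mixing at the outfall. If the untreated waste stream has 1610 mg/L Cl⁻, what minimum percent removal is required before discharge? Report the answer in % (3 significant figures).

48.4 %

27 L/s = 0.027 m³/s.
113 L/s = 0.113 m³/s.
Mass balance: 190·0.14 = 0.027·Cₑ + 0.113·37.
Cₑ = (26.6 − 4.181) / 0.027 = 830.3 mg/L.
Required removal = 1 − 830.3/1610 = 48.43 %.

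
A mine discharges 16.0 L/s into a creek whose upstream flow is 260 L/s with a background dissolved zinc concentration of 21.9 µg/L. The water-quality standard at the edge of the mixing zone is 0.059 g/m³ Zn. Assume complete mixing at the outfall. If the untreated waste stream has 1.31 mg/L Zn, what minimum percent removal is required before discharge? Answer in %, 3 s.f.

16.0 L/s = 0.016 m³/s.
260 L/s = 0.26 m³/s.
21.9 µg/L = 0.0219 mg/L.
Mass balance: 0.059·0.276 = 0.016·Cₑ + 0.26·0.0219.
Cₑ = (0.01628 − 0.005694) / 0.016 = 0.6619 mg/L.
Required removal = 1 − 0.6619/1.31 = 49.48 %.

49.5 %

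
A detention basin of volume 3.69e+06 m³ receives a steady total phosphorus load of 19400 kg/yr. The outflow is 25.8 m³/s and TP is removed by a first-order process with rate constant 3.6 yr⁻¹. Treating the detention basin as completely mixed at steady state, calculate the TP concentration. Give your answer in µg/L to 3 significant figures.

23.4 µg/L

Outflow Q = 25.8 m³/s × 3.156e+07 s/yr = 8.142e+08 m³/yr.
Steady-state CSTR mass balance: W = Q·C + k·V·C, so C = W/(Q + kV).
Q + kV = 8.142e+08 + 3.6·3.69e+06 = 8.275e+08 m³/yr.
C = 19400/8.275e+08 = 2.344e-05 kg/m³ = 0.02344 mg/L = 23.44 µg/L.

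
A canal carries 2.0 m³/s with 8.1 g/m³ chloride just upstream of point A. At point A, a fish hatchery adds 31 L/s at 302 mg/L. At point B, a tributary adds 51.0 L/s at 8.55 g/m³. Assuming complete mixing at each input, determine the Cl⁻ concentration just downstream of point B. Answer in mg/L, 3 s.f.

31 L/s = 0.031 m³/s.
After input A: C = (2·8.1 + 0.031·302) / 2.031 = 12.59 mg/L.
51.0 L/s = 0.051 m³/s.
After input B: C = (2.031·12.59 + 0.051·8.55) / 2.082 = 12.49 mg/L.

12.5 mg/L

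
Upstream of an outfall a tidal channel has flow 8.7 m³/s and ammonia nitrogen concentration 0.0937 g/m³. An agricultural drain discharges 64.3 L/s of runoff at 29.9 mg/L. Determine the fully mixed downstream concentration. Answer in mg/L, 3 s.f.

0.312 mg/L

64.3 L/s = 0.0643 m³/s.
By mass balance at complete mixing, C = (0.0643·29.9 + 8.7·0.0937) / (0.0643 + 8.7) = 2.738/8.764 = 0.3124 mg/L.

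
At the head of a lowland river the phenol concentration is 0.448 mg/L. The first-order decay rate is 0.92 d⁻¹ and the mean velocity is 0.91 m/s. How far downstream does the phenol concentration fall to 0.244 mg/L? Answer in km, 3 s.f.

From C = C₀·e^(−kt), t = ln(C₀/C)/k = ln(0.448/0.244)/0.92 = 0.6076/0.92 = 0.6605 d.
Distance = v·t = 0.91 m/s × 5.706e+04 s = 5.193e+04 m = 51.93 km.

51.9 km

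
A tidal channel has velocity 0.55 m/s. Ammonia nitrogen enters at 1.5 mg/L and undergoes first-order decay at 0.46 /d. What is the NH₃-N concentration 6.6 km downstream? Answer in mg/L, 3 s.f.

1.41 mg/L

Travel time t = 6.6 km / 0.55 m/s = 6600/0.55 = 1.2e+04 s = 0.1389 d.
First-order decay: C = 1.5·exp(−0.46·0.1389) = 1.5·0.9381 = 1.407 mg/L.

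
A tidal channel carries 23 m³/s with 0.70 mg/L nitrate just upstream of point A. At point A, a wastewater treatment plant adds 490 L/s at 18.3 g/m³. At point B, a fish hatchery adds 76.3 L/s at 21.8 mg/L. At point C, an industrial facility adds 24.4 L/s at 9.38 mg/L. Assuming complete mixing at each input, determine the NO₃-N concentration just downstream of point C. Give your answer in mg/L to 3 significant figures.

1.14 mg/L

490 L/s = 0.49 m³/s.
After input A: C = (23·0.7 + 0.49·18.3) / 23.49 = 1.067 mg/L.
76.3 L/s = 0.0763 m³/s.
After input B: C = (23.49·1.067 + 0.0763·21.8) / 23.57 = 1.134 mg/L.
24.4 L/s = 0.0244 m³/s.
After input C: C = (23.57·1.134 + 0.0244·9.38) / 23.59 = 1.143 mg/L.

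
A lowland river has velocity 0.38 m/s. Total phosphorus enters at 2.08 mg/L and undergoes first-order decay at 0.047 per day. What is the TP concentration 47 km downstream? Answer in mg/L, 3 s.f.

Travel time t = 47 km / 0.38 m/s = 4.7e+04/0.38 = 1.237e+05 s = 1.432 d.
First-order decay: C = 2.08·exp(−0.047·1.432) = 2.08·0.9349 = 1.945 mg/L.

1.94 mg/L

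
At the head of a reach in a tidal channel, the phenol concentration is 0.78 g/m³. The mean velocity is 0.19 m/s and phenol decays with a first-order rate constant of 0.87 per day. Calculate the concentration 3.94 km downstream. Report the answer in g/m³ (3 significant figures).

0.633 g/m³

Travel time t = 3.94 km / 0.19 m/s = 3940/0.19 = 2.074e+04 s = 0.24 d.
First-order decay: C = 0.78·exp(−0.87·0.24) = 0.78·0.8116 = 0.633 g/m³.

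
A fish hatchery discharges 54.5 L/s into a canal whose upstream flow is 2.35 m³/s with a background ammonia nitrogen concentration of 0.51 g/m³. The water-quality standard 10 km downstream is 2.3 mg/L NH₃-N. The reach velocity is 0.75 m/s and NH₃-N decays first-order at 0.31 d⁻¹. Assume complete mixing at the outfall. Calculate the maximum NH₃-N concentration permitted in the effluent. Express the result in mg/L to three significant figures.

54.5 L/s = 0.0545 m³/s.
Travel time to the compliance point: t = 1e+04/0.75 = 1.333e+04 s = 0.1543 d; decay factor exp(−0.31·0.1543) = 0.9533.
So the concentration just after mixing may be at most 2.3/0.9533 = 2.413 mg/L.
Mass balance: 2.413·2.405 = 0.0545·Cₑ + 2.35·0.51.
Cₑ = (5.801 − 1.199) / 0.0545 = 84.46 mg/L.

84.5 mg/L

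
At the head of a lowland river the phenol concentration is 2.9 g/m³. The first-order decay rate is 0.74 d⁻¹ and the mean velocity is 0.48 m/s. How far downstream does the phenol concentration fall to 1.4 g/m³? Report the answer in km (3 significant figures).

40.8 km

From C = C₀·e^(−kt), t = ln(C₀/C)/k = ln(2.9/1.4)/0.74 = 0.7282/0.74 = 0.9841 d.
Distance = v·t = 0.48 m/s × 8.503e+04 s = 4.081e+04 m = 40.81 km.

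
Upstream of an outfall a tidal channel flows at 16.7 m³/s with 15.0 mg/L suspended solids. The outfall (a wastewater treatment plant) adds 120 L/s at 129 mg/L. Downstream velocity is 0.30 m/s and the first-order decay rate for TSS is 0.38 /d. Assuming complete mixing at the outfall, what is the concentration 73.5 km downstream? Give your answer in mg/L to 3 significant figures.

120 L/s = 0.12 m³/s.
After complete mixing, C₀ = (0.12·129 + 16.7·15) / 16.82 = 15.81 mg/L.
Travel time t = 7.35e+04 m / 0.30 m/s = 2.45e+05 s = 2.836 d.
C = 15.81·exp(−0.38·2.836) = 15.81·0.3404 = 5.383 mg/L.

5.38 mg/L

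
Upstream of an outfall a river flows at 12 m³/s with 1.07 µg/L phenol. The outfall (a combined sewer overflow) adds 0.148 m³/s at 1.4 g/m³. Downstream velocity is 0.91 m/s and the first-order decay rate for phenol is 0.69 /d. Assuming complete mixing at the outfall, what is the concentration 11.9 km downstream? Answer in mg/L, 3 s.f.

1.07 µg/L = 0.00107 mg/L.
After complete mixing, C₀ = (0.148·1.4 + 12·0.00107) / 12.15 = 0.01811 mg/L.
Travel time t = 1.19e+04 m / 0.91 m/s = 1.308e+04 s = 0.1514 d.
C = 0.01811·exp(−0.69·0.1514) = 0.01811·0.9008 = 0.01632 mg/L.

0.0163 mg/L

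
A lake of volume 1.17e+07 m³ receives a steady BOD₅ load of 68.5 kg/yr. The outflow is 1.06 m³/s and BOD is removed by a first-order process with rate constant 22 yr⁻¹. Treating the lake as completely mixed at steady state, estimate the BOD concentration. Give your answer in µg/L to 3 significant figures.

0.236 µg/L

Outflow Q = 1.06 m³/s × 3.156e+07 s/yr = 3.345e+07 m³/yr.
Steady-state CSTR mass balance: W = Q·C + k·V·C, so C = W/(Q + kV).
Q + kV = 3.345e+07 + 22·1.17e+07 = 2.909e+08 m³/yr.
C = 68.5/2.909e+08 = 2.355e-07 kg/m³ = 0.0002355 mg/L = 0.2355 µg/L.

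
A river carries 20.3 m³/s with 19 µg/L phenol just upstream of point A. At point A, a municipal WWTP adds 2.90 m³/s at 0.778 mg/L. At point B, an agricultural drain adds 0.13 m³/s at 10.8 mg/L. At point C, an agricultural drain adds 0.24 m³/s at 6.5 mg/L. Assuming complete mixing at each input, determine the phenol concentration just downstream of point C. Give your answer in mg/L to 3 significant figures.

0.238 mg/L

19 µg/L = 0.019 mg/L.
After input A: C = (20.3·0.019 + 2.9·0.778) / 23.2 = 0.1139 mg/L.
After input B: C = (23.2·0.1139 + 0.13·10.8) / 23.33 = 0.1734 mg/L.
After input C: C = (23.33·0.1734 + 0.24·6.5) / 23.57 = 0.2378 mg/L.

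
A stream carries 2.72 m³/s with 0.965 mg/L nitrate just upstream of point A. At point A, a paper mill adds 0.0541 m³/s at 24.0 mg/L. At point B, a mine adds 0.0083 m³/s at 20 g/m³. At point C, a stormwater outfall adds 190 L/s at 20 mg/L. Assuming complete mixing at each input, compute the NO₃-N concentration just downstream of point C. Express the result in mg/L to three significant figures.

After input A: C = (2.72·0.965 + 0.0541·24) / 2.774 = 1.414 mg/L.
After input B: C = (2.774·1.414 + 0.0083·20) / 2.782 = 1.47 mg/L.
190 L/s = 0.19 m³/s.
After input C: C = (2.782·1.47 + 0.19·20) / 2.972 = 2.654 mg/L.

2.65 mg/L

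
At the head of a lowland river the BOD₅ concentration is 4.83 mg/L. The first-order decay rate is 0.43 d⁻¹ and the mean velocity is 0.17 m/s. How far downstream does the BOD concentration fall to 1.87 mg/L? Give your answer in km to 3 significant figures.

From C = C₀·e^(−kt), t = ln(C₀/C)/k = ln(4.83/1.87)/0.43 = 0.9489/0.43 = 2.207 d.
Distance = v·t = 0.17 m/s × 1.907e+05 s = 3.241e+04 m = 32.41 km.

32.4 km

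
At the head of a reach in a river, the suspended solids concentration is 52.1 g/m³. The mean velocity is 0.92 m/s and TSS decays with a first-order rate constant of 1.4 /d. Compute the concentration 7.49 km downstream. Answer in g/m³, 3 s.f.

45.7 g/m³

Travel time t = 7.49 km / 0.92 m/s = 7490/0.92 = 8141 s = 0.09423 d.
First-order decay: C = 52.1·exp(−1.4·0.09423) = 52.1·0.8764 = 45.66 g/m³.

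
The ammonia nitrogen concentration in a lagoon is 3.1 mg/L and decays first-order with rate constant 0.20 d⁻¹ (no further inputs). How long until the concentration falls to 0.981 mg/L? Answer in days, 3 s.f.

t = ln(C₀/C)/k = ln(3.1/0.981)/0.20 = 1.151/0.20 = 5.753 d.

5.75 d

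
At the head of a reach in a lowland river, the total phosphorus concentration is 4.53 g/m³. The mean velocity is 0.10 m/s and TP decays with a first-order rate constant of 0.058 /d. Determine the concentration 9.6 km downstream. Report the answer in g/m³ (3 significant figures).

Travel time t = 9.6 km / 0.10 m/s = 9600/0.10 = 9.6e+04 s = 1.111 d.
First-order decay: C = 4.53·exp(−0.058·1.111) = 4.53·0.9376 = 4.247 g/m³.

4.25 g/m³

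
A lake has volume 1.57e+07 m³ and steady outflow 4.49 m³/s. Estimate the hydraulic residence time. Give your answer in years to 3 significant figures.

0.111 yr

Q = 4.49 m³/s × 3.156e+07 s/yr = 1.417e+08 m³/yr.
Hydraulic residence time τ = V/Q = 1.57e+07/1.417e+08 = 0.1108 yr.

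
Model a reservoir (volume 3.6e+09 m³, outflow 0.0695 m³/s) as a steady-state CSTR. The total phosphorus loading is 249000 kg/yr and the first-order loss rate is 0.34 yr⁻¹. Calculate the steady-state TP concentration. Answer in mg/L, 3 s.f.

0.203 mg/L

Outflow Q = 0.0695 m³/s × 3.156e+07 s/yr = 2.193e+06 m³/yr.
Steady-state CSTR mass balance: W = Q·C + k·V·C, so C = W/(Q + kV).
Q + kV = 2.193e+06 + 0.34·3.6e+09 = 1.226e+09 m³/yr.
C = 249000/1.226e+09 = 0.0002031 kg/m³ = 0.2031 mg/L.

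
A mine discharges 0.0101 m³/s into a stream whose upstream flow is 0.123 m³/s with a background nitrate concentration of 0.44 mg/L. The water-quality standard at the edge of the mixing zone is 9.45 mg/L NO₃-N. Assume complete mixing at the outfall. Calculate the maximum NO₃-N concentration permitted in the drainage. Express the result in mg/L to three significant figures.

Mass balance: 9.45·0.1331 = 0.0101·Cₑ + 0.123·0.44.
Cₑ = (1.258 − 0.05412) / 0.0101 = 119.2 mg/L.

119 mg/L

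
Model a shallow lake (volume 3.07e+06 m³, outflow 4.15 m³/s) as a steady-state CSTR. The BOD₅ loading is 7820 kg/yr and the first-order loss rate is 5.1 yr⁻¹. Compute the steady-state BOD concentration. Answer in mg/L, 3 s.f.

Outflow Q = 4.15 m³/s × 3.156e+07 s/yr = 1.31e+08 m³/yr.
Steady-state CSTR mass balance: W = Q·C + k·V·C, so C = W/(Q + kV).
Q + kV = 1.31e+08 + 5.1·3.07e+06 = 1.466e+08 m³/yr.
C = 7820/1.466e+08 = 5.333e-05 kg/m³ = 0.05333 mg/L.

0.0533 mg/L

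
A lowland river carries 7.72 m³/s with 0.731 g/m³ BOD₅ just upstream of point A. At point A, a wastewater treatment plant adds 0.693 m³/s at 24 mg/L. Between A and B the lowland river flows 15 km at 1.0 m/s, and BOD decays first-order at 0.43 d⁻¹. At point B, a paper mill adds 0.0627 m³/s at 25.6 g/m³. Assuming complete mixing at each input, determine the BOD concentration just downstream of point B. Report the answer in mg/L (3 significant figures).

After input A: C = (7.72·0.731 + 0.693·24) / 8.413 = 2.648 mg/L.
Over the 15 km reach to input B (t = 1.5e+04 s = 0.1736 d), decay gives C = 2.648·exp(−0.43·0.1736) = 2.457 mg/L.
After input B: C = (8.413·2.457 + 0.0627·25.6) / 8.476 = 2.628 mg/L.

2.63 mg/L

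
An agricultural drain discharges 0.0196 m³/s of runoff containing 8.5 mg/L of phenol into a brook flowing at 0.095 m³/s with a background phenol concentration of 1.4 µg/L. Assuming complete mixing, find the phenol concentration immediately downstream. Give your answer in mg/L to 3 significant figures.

1.45 mg/L

1.4 µg/L = 0.0014 mg/L.
By mass balance at complete mixing, C = (0.0196·8.5 + 0.095·0.0014) / (0.0196 + 0.095) = 0.1667/0.1146 = 1.455 mg/L.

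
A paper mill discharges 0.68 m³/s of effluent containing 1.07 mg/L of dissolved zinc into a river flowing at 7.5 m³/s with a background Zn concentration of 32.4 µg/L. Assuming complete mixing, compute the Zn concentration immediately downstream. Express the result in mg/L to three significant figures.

32.4 µg/L = 0.0324 mg/L.
By mass balance at complete mixing, C = (0.68·1.07 + 7.5·0.0324) / (0.68 + 7.5) = 0.9706/8.18 = 0.1187 mg/L.

0.119 mg/L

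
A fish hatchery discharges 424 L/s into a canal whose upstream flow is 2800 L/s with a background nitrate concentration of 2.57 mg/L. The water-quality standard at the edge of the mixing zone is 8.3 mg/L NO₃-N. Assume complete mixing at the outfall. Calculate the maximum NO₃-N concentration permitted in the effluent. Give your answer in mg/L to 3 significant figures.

424 L/s = 0.424 m³/s.
2800 L/s = 2.8 m³/s.
Mass balance: 8.3·3.224 = 0.424·Cₑ + 2.8·2.57.
Cₑ = (26.76 − 7.196) / 0.424 = 46.14 mg/L.

46.1 mg/L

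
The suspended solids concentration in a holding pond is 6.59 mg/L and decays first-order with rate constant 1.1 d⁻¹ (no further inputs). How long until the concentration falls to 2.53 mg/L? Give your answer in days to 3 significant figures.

t = ln(C₀/C)/k = ln(6.59/2.53)/1.1 = 0.9573/1.1 = 0.8703 d.

0.870 d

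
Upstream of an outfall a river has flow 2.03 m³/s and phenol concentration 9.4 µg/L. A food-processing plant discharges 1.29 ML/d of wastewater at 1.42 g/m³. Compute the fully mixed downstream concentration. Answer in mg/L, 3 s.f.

1.29 ML/d = 0.01493 m³/s.
9.4 µg/L = 0.0094 mg/L.
Conservation of mass across the mixing zone: C = (0.01493·1.42 + 2.03·0.0094) / (0.01493 + 2.03) = 0.04028/2.045 = 0.0197 mg/L.

0.0197 mg/L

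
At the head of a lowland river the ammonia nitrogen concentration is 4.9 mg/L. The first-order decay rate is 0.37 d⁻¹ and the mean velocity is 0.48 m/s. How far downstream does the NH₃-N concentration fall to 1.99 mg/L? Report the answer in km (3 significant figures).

From C = C₀·e^(−kt), t = ln(C₀/C)/k = ln(4.9/1.99)/0.37 = 0.9011/0.37 = 2.435 d.
Distance = v·t = 0.48 m/s × 2.104e+05 s = 1.01e+05 m = 101 km.

101 km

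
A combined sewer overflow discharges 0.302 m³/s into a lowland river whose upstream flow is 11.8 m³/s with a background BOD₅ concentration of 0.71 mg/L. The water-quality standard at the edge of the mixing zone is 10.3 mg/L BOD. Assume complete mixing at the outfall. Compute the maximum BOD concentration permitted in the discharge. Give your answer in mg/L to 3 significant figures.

Mass balance: 10.3·12.1 = 0.302·Cₑ + 11.8·0.71.
Cₑ = (124.7 − 8.378) / 0.302 = 385 mg/L.

385 mg/L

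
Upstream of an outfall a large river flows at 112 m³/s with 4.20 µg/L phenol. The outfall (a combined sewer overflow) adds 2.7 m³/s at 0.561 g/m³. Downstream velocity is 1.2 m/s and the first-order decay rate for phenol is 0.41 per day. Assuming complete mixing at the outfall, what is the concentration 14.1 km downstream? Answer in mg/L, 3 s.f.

0.0164 mg/L

4.20 µg/L = 0.0042 mg/L.
After complete mixing, C₀ = (2.7·0.561 + 112·0.0042) / 114.7 = 0.01731 mg/L.
Travel time t = 1.41e+04 m / 1.2 m/s = 1.175e+04 s = 0.136 d.
C = 0.01731·exp(−0.41·0.136) = 0.01731·0.9458 = 0.01637 mg/L.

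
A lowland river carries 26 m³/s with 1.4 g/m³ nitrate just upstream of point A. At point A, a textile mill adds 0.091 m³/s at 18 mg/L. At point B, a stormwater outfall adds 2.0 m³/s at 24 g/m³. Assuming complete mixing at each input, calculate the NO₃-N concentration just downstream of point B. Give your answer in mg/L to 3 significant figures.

After input A: C = (26·1.4 + 0.091·18) / 26.09 = 1.458 mg/L.
After input B: C = (26.09·1.458 + 2·24) / 28.09 = 3.063 mg/L.

3.06 mg/L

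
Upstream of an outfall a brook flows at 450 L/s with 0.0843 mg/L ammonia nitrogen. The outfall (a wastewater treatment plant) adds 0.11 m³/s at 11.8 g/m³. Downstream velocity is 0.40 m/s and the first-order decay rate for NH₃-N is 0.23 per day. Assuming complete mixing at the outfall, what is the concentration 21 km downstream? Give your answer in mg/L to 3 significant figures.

2.07 mg/L

450 L/s = 0.45 m³/s.
After complete mixing, C₀ = (0.11·11.8 + 0.45·0.0843) / 0.56 = 2.386 mg/L.
Travel time t = 2.1e+04 m / 0.40 m/s = 5.25e+04 s = 0.6076 d.
C = 2.386·exp(−0.23·0.6076) = 2.386·0.8696 = 2.074 mg/L.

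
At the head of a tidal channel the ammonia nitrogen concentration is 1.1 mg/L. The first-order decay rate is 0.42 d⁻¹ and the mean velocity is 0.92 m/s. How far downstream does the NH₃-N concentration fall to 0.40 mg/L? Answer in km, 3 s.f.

From C = C₀·e^(−kt), t = ln(C₀/C)/k = ln(1.1/0.40)/0.42 = 1.012/0.42 = 2.409 d.
Distance = v·t = 0.92 m/s × 2.081e+05 s = 1.915e+05 m = 191.5 km.

191 km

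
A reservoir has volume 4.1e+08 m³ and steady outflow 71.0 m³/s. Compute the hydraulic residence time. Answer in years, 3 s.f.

Q = 71.0 m³/s × 3.156e+07 s/yr = 2.241e+09 m³/yr.
Hydraulic residence time τ = V/Q = 4.1e+08/2.241e+09 = 0.183 yr.

0.183 yr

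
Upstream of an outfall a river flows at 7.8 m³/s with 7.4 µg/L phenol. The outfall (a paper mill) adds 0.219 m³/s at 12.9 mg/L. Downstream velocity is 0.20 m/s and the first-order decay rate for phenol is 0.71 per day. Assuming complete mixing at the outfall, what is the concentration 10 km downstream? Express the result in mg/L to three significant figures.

0.238 mg/L

7.4 µg/L = 0.0074 mg/L.
After complete mixing, C₀ = (0.219·12.9 + 7.8·0.0074) / 8.019 = 0.3595 mg/L.
Travel time t = 1e+04 m / 0.20 m/s = 5e+04 s = 0.5787 d.
C = 0.3595·exp(−0.71·0.5787) = 0.3595·0.6631 = 0.2384 mg/L.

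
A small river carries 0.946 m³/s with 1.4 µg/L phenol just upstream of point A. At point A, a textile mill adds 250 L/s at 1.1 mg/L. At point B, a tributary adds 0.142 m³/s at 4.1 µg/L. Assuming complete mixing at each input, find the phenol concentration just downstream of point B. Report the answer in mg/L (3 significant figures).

1.4 µg/L = 0.0014 mg/L.
250 L/s = 0.25 m³/s.
After input A: C = (0.946·0.0014 + 0.25·1.1) / 1.196 = 0.231 mg/L.
4.1 µg/L = 0.0041 mg/L.
After input B: C = (1.196·0.231 + 0.142·0.0041) / 1.338 = 0.207 mg/L.

0.207 mg/L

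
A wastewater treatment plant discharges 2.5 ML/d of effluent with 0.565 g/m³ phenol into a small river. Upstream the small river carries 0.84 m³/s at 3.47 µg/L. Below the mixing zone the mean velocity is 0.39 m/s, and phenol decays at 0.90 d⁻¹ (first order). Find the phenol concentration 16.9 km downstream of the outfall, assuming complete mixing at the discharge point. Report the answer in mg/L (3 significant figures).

0.0141 mg/L

2.5 ML/d = 0.02894 m³/s.
3.47 µg/L = 0.00347 mg/L.
After complete mixing, C₀ = (0.02894·0.565 + 0.84·0.00347) / 0.8689 = 0.02217 mg/L.
Travel time t = 1.69e+04 m / 0.39 m/s = 4.333e+04 s = 0.5015 d.
C = 0.02217·exp(−0.90·0.5015) = 0.02217·0.6367 = 0.01412 mg/L.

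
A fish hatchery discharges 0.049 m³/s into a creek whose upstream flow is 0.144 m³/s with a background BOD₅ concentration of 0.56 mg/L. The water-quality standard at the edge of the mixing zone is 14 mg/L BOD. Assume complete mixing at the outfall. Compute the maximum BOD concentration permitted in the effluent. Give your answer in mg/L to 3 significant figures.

Mass balance: 14·0.193 = 0.049·Cₑ + 0.144·0.56.
Cₑ = (2.702 − 0.08064) / 0.049 = 53.5 mg/L.

53.5 mg/L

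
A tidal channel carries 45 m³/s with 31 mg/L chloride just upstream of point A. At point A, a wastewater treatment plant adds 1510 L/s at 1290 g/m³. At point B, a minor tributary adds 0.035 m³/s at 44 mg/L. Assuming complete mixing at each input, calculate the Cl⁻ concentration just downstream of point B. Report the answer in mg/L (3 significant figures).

71.9 mg/L

1510 L/s = 1.51 m³/s.
After input A: C = (45·31 + 1.51·1290) / 46.51 = 71.87 mg/L.
After input B: C = (46.51·71.87 + 0.035·44) / 46.54 = 71.85 mg/L.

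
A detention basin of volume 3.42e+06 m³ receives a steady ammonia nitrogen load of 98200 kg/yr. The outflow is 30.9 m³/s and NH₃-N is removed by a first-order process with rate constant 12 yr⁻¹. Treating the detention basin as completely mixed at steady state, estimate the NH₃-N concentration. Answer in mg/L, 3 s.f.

0.0966 mg/L

Outflow Q = 30.9 m³/s × 3.156e+07 s/yr = 9.751e+08 m³/yr.
Steady-state CSTR mass balance: W = Q·C + k·V·C, so C = W/(Q + kV).
Q + kV = 9.751e+08 + 12·3.42e+06 = 1.016e+09 m³/yr.
C = 98200/1.016e+09 = 9.664e-05 kg/m³ = 0.09664 mg/L.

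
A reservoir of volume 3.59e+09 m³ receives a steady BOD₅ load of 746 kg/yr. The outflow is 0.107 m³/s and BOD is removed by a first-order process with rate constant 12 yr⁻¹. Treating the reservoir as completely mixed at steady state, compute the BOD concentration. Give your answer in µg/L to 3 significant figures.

0.0173 µg/L

Outflow Q = 0.107 m³/s × 3.156e+07 s/yr = 3.377e+06 m³/yr.
Steady-state CSTR mass balance: W = Q·C + k·V·C, so C = W/(Q + kV).
Q + kV = 3.377e+06 + 12·3.59e+09 = 4.308e+10 m³/yr.
C = 746/4.308e+10 = 1.732e-08 kg/m³ = 1.732e-05 mg/L = 0.01732 µg/L.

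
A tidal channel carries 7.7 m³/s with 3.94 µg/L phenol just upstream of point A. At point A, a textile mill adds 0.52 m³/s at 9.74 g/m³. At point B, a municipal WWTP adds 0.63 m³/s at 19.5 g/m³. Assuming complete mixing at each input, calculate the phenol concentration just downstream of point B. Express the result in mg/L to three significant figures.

3.94 µg/L = 0.00394 mg/L.
After input A: C = (7.7·0.00394 + 0.52·9.74) / 8.22 = 0.6198 mg/L.
After input B: C = (8.22·0.6198 + 0.63·19.5) / 8.85 = 1.964 mg/L.

1.96 mg/L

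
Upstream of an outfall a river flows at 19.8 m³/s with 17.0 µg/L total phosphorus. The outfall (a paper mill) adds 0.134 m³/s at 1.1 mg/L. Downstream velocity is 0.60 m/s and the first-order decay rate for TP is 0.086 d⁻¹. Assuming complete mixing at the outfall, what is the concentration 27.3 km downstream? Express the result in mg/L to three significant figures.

0.0232 mg/L

17.0 µg/L = 0.017 mg/L.
After complete mixing, C₀ = (0.134·1.1 + 19.8·0.017) / 19.93 = 0.02428 mg/L.
Travel time t = 2.73e+04 m / 0.60 m/s = 4.55e+04 s = 0.5266 d.
C = 0.02428·exp(−0.086·0.5266) = 0.02428·0.9557 = 0.02321 mg/L.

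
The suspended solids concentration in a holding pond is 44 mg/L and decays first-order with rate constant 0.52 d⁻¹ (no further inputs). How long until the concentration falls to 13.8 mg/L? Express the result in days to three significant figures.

2.23 d

t = ln(C₀/C)/k = ln(44/13.8)/0.52 = 1.16/0.52 = 2.23 d.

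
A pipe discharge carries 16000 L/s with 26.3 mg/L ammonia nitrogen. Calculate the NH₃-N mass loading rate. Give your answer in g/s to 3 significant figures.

421 g/s

16000 L/s = 16 m³/s.
Mass flux = Q·C = 16 m³/s × 26.3 g/m³ = 420.8 g/s.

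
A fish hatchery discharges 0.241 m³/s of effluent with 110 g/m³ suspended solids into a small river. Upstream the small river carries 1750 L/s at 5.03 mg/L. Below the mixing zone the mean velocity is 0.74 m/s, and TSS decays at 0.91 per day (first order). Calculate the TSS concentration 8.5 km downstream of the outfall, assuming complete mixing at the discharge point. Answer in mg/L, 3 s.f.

15.7 mg/L

1750 L/s = 1.75 m³/s.
After complete mixing, C₀ = (0.241·110 + 1.75·5.03) / 1.991 = 17.74 mg/L.
Travel time t = 8500 m / 0.74 m/s = 1.149e+04 s = 0.1329 d.
C = 17.74·exp(−0.91·0.1329) = 17.74·0.8861 = 15.72 mg/L.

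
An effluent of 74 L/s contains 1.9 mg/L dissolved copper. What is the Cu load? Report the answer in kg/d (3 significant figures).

74 L/s = 0.074 m³/s.
Mass flux = Q·C = 0.074 m³/s × 1.9 g/m³ = 0.1406 g/s.
= 0.1406 g/s × 86.4 = 12.15 kg/d.

12.1 kg/d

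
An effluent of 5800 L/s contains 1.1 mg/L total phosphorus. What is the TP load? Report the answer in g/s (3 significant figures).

5800 L/s = 5.8 m³/s.
Mass flux = Q·C = 5.8 m³/s × 1.1 g/m³ = 6.38 g/s.

6.38 g/s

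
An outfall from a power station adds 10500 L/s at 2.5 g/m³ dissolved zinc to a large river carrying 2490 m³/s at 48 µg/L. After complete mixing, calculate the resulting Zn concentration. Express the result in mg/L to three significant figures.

0.0583 mg/L

10500 L/s = 10.5 m³/s.
48 µg/L = 0.048 mg/L.
Conservation of mass across the mixing zone: C = (10.5·2.5 + 2490·0.048) / (10.5 + 2490) = 145.8/2500 = 0.0583 mg/L.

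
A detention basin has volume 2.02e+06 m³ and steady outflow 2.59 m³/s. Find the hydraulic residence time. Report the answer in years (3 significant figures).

Q = 2.59 m³/s × 3.156e+07 s/yr = 8.173e+07 m³/yr.
Hydraulic residence time τ = V/Q = 2.02e+06/8.173e+07 = 0.02471 yr.

0.0247 yr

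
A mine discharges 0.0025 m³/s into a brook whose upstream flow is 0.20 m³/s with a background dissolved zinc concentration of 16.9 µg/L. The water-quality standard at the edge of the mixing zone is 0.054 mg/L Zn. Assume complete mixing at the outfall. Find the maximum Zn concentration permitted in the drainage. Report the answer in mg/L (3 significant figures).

3.02 mg/L

16.9 µg/L = 0.0169 mg/L.
Mass balance: 0.054·0.2025 = 0.0025·Cₑ + 0.2·0.0169.
Cₑ = (0.01094 − 0.00338) / 0.0025 = 3.022 mg/L.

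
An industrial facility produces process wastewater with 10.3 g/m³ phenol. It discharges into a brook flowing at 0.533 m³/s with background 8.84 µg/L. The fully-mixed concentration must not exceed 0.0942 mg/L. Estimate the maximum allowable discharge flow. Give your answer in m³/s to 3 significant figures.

8.84 µg/L = 0.00884 mg/L.
Mass balance at complete mixing: C_std·(Q_w + Q_r) = Q_w·C_e + Q_r·C_b.
Rearranging, Q_w = Q_r·(C_std − C_b)/(C_e − C_std) = 0.533·(0.0942 − 0.00884) / (10.3 − 0.0942) = 0.004458 m³/s.

0.00446 m³/s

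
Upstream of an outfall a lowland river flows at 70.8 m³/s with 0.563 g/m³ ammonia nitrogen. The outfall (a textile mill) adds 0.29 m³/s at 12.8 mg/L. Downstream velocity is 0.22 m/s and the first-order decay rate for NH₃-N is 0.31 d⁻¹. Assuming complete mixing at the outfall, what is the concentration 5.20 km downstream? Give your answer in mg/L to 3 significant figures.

0.563 mg/L

After complete mixing, C₀ = (0.29·12.8 + 70.8·0.563) / 71.09 = 0.6129 mg/L.
Travel time t = 5200 m / 0.22 m/s = 2.364e+04 s = 0.2736 d.
C = 0.6129·exp(−0.31·0.2736) = 0.6129·0.9187 = 0.5631 mg/L.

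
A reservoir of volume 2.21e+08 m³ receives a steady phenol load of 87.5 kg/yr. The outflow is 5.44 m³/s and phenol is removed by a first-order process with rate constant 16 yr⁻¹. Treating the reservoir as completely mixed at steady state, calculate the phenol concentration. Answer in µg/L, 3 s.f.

0.0236 µg/L

Outflow Q = 5.44 m³/s × 3.156e+07 s/yr = 1.717e+08 m³/yr.
Steady-state CSTR mass balance: W = Q·C + k·V·C, so C = W/(Q + kV).
Q + kV = 1.717e+08 + 16·2.21e+08 = 3.708e+09 m³/yr.
C = 87.5/3.708e+09 = 2.36e-08 kg/m³ = 2.36e-05 mg/L = 0.0236 µg/L.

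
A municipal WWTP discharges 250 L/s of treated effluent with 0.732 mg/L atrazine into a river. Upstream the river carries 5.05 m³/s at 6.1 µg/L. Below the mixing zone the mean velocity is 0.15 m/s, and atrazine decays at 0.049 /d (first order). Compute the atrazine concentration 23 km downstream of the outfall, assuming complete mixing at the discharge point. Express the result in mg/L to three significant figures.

250 L/s = 0.25 m³/s.
6.1 µg/L = 0.0061 mg/L.
After complete mixing, C₀ = (0.25·0.732 + 5.05·0.0061) / 5.3 = 0.04034 mg/L.
Travel time t = 2.3e+04 m / 0.15 m/s = 1.533e+05 s = 1.775 d.
C = 0.04034·exp(−0.049·1.775) = 0.04034·0.9167 = 0.03698 mg/L.

0.0370 mg/L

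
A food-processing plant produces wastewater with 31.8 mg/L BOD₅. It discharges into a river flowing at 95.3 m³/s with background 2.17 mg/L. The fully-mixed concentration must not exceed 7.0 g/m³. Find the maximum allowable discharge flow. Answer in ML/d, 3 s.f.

Mass balance at complete mixing: C_std·(Q_w + Q_r) = Q_w·C_e + Q_r·C_b.
Rearranging, Q_w = Q_r·(C_std − C_b)/(C_e − C_std) = 95.3·(7 − 2.17) / (31.8 − 7) = 18.56 m³/s.
= 1604 ML/d.

1600 ML/d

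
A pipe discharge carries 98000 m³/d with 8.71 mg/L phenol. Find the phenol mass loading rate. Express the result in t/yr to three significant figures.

312 t/yr

98000 m³/d = 1.134 m³/s.
Mass flux = Q·C = 1.134 m³/s × 8.71 g/m³ = 9.879 g/s.
= 9.879 g/s × 31.56 = 311.8 t/yr.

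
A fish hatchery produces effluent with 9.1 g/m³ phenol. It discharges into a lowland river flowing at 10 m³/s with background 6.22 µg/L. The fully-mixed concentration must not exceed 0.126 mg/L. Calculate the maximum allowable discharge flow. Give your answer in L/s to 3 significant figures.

133 L/s

6.22 µg/L = 0.00622 mg/L.
Mass balance at complete mixing: C_std·(Q_w + Q_r) = Q_w·C_e + Q_r·C_b.
Rearranging, Q_w = Q_r·(C_std − C_b)/(C_e − C_std) = 10·(0.126 − 0.00622) / (9.1 − 0.126) = 0.1335 m³/s.
= 133.5 L/s.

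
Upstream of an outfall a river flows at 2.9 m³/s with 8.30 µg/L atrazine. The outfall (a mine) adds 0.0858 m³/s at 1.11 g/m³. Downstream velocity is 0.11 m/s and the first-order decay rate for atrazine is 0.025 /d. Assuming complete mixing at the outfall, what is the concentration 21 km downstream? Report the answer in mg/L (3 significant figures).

0.0378 mg/L

8.30 µg/L = 0.0083 mg/L.
After complete mixing, C₀ = (0.0858·1.11 + 2.9·0.0083) / 2.986 = 0.03996 mg/L.
Travel time t = 2.1e+04 m / 0.11 m/s = 1.909e+05 s = 2.21 d.
C = 0.03996·exp(−0.025·2.21) = 0.03996·0.9463 = 0.03781 mg/L.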